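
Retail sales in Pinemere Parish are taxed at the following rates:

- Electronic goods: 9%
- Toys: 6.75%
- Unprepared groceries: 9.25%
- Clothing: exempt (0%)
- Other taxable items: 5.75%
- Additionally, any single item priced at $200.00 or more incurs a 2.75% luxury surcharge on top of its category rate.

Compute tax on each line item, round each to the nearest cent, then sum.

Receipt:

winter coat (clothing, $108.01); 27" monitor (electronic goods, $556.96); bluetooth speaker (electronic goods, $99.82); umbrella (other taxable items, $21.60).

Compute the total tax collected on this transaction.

$75.66

Winter coat $108.01: clothing → 0% → $0.00
27" monitor $556.96: electronic goods → 9% + 2.75% surcharge = 11.75% → $65.44
Bluetooth speaker $99.82: electronic goods → 9% → $8.98
Umbrella $21.60: other taxable items → 5.75% → $1.24
Total tax = $65.44 + $8.98 + $1.24 = $75.66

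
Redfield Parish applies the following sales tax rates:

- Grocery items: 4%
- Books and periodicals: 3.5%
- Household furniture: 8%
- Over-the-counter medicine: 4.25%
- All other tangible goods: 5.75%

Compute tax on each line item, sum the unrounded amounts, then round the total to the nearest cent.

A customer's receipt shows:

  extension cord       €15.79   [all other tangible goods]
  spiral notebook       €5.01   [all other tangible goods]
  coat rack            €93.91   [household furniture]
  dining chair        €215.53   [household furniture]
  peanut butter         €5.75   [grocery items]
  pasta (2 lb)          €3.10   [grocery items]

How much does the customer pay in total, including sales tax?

€365.40

Extension cord €15.79: all other tangible goods → 5.75% → €0.907925
Spiral notebook €5.01: all other tangible goods → 5.75% → €0.288075
Coat rack €93.91: household furniture → 8% → €7.5128
Dining chair €215.53: household furniture → 8% → €17.2424
Peanut butter €5.75: grocery items → 4% → €0.23
Pasta (2 lb) €3.10: grocery items → 4% → €0.124
Subtotal = €339.09; unrounded tax = €26.3052 → €26.31; total due = €365.40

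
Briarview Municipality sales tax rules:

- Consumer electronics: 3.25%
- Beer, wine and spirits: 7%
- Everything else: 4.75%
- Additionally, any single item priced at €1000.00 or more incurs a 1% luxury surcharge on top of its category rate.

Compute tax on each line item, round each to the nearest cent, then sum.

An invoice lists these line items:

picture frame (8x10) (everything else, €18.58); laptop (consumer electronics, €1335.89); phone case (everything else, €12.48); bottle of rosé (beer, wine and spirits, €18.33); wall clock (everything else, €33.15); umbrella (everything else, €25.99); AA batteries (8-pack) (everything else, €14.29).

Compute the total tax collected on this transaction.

€63.01

Picture frame (8x10) €18.58: everything else → 4.75% → €0.88
Laptop €1335.89: consumer electronics → 3.25% + 1% surcharge = 4.25% → €56.78
Phone case €12.48: everything else → 4.75% → €0.59
Bottle of rosé €18.33: beer, wine and spirits → 7% → €1.28
Wall clock €33.15: everything else → 4.75% → €1.57
Umbrella €25.99: everything else → 4.75% → €1.23
AA batteries (8-pack) €14.29: everything else → 4.75% → €0.68
Total tax = €0.88 + €56.78 + €0.59 + €1.28 + €1.57 + €1.23 + €0.68 = €63.01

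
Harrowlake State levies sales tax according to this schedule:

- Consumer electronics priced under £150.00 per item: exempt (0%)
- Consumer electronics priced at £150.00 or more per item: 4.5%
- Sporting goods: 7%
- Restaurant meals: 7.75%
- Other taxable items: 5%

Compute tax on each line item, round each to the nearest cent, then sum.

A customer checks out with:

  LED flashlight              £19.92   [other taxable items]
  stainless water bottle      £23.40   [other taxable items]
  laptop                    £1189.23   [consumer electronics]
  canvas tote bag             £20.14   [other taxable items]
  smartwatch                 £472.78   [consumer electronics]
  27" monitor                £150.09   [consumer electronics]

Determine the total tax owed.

£84.73

LED flashlight £19.92: other taxable items → 5% → £1.00
Stainless water bottle £23.40: other taxable items → 5% → £1.17
Laptop £1189.23: consumer electronics, £150.00 or more → 4.5% → £53.52
Canvas tote bag £20.14: other taxable items → 5% → £1.01
Smartwatch £472.78: consumer electronics, £150.00 or more → 4.5% → £21.28
27" monitor £150.09: consumer electronics, £150.00 or more → 4.5% → £6.75
Total tax = £1.00 + £1.17 + £53.52 + £1.01 + £21.28 + £6.75 = £84.73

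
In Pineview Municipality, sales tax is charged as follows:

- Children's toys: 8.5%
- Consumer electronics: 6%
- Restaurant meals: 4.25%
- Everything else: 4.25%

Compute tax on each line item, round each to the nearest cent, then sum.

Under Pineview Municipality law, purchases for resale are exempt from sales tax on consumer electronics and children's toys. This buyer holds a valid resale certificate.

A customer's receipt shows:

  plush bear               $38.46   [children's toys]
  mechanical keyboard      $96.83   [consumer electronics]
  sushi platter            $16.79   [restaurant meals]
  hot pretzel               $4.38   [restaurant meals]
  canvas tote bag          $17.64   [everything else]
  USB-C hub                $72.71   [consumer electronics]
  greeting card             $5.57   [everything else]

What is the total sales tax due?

Plush bear $38.46: children's toys, buyer-exempt → 0% → $0.00
Mechanical keyboard $96.83: consumer electronics, buyer-exempt → 0% → $0.00
Sushi platter $16.79: restaurant meals → 4.25% → $0.71
Hot pretzel $4.38: restaurant meals → 4.25% → $0.19
Canvas tote bag $17.64: everything else → 4.25% → $0.75
USB-C hub $72.71: consumer electronics, buyer-exempt → 0% → $0.00
Greeting card $5.57: everything else → 4.25% → $0.24
Total tax = $0.71 + $0.19 + $0.75 + $0.24 = $1.89

$1.89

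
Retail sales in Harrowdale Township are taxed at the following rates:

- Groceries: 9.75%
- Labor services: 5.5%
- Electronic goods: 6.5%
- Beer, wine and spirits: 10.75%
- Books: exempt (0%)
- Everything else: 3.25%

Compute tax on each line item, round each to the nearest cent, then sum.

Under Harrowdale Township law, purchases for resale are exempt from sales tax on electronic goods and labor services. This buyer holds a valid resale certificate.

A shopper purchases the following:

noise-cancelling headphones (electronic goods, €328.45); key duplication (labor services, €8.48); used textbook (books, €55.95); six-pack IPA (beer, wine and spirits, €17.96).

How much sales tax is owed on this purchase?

€1.93

Noise-cancelling headphones €328.45: electronic goods, buyer-exempt → 0% → €0.00
Key duplication €8.48: labor services, buyer-exempt → 0% → €0.00
Used textbook €55.95: books → 0% → €0.00
Six-pack IPA €17.96: beer, wine and spirits → 10.75% → €1.93
Total tax = €1.93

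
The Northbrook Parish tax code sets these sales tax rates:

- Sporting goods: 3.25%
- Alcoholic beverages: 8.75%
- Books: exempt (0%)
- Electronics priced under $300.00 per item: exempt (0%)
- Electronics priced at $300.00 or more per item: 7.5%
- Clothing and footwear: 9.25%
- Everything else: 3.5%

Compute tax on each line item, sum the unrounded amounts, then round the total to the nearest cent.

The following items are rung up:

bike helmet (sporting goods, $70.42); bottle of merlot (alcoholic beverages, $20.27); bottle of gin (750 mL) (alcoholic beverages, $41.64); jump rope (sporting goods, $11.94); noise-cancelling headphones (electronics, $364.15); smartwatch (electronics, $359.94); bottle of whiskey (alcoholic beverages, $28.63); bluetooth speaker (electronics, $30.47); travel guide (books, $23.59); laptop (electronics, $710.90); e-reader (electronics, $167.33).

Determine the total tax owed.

$118.22

Bike helmet $70.42: sporting goods → 3.25% → $2.28865
Bottle of merlot $20.27: alcoholic beverages → 8.75% → $1.773625
Bottle of gin (750 mL) $41.64: alcoholic beverages → 8.75% → $3.6435
Jump rope $11.94: sporting goods → 3.25% → $0.38805
Noise-cancelling headphones $364.15: electronics, $300.00 or more → 7.5% → $27.31125
Smartwatch $359.94: electronics, $300.00 or more → 7.5% → $26.9955
Bottle of whiskey $28.63: alcoholic beverages → 8.75% → $2.505125
Bluetooth speaker $30.47: electronics, under $300.00 → 0% → $0.00
Travel guide $23.59: books → 0% → $0.00
Laptop $710.90: electronics, $300.00 or more → 7.5% → $53.3175
E-reader $167.33: electronics, under $300.00 → 0% → $0.00
Unrounded tax sum = $118.2232 → $118.22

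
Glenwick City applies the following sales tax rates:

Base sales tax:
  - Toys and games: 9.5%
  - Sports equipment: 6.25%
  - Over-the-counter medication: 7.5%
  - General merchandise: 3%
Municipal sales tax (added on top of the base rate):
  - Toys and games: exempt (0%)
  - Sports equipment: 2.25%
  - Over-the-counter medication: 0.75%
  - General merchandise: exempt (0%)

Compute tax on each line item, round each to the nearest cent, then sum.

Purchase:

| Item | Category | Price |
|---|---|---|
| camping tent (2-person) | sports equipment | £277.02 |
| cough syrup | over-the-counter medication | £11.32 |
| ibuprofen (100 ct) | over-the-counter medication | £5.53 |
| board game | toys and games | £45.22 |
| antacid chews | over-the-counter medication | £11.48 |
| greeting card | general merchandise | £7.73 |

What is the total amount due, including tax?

£388.72

Camping tent (2-person) £277.02: sports equipment → 6.25% + 2.25% municipal = 8.5% → £23.55
Cough syrup £11.32: over-the-counter medication → 7.5% + 0.75% municipal = 8.25% → £0.93
Ibuprofen (100 ct) £5.53: over-the-counter medication → 7.5% + 0.75% municipal = 8.25% → £0.46
Board game £45.22: toys and games → 9.5% + 0% municipal = 9.5% → £4.30
Antacid chews £11.48: over-the-counter medication → 7.5% + 0.75% municipal = 8.25% → £0.95
Greeting card £7.73: general merchandise → 3% + 0% municipal = 3% → £0.23
Subtotal = £358.30; tax = £30.42; total due = £388.72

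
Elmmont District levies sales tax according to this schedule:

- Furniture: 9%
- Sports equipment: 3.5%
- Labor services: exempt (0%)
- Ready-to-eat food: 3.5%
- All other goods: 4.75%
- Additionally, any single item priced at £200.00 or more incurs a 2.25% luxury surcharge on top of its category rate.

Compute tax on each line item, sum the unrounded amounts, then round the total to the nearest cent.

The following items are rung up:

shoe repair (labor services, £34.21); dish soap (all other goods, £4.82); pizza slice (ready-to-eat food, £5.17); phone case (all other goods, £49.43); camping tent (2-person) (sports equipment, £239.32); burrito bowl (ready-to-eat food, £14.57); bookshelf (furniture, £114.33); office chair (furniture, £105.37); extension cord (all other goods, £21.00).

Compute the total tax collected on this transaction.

Shoe repair £34.21: labor services → 0% → £0.00
Dish soap £4.82: all other goods → 4.75% → £0.22895
Pizza slice £5.17: ready-to-eat food → 3.5% → £0.18095
Phone case £49.43: all other goods → 4.75% → £2.347925
Camping tent (2-person) £239.32: sports equipment → 3.5% + 2.25% surcharge = 5.75% → £13.7609
Burrito bowl £14.57: ready-to-eat food → 3.5% → £0.50995
Bookshelf £114.33: furniture → 9% → £10.2897
Office chair £105.37: furniture → 9% → £9.4833
Extension cord £21.00: all other goods → 4.75% → £0.9975
Unrounded tax sum = £37.799175 → £37.80

£37.80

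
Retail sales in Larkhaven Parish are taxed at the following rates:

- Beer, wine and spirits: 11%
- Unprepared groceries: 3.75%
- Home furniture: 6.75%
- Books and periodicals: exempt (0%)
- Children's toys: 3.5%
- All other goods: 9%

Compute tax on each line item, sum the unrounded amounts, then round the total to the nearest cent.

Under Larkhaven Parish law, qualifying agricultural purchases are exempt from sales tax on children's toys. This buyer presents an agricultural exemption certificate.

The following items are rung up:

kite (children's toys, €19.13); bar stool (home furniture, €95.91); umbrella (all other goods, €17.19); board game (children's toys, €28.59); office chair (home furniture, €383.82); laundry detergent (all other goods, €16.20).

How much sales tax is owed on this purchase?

€35.39

Kite €19.13: children's toys, buyer-exempt → 0% → €0.00
Bar stool €95.91: home furniture → 6.75% → €6.473925
Umbrella €17.19: all other goods → 9% → €1.5471
Board game €28.59: children's toys, buyer-exempt → 0% → €0.00
Office chair €383.82: home furniture → 6.75% → €25.90785
Laundry detergent €16.20: all other goods → 9% → €1.458
Unrounded tax sum = €35.386875 → €35.39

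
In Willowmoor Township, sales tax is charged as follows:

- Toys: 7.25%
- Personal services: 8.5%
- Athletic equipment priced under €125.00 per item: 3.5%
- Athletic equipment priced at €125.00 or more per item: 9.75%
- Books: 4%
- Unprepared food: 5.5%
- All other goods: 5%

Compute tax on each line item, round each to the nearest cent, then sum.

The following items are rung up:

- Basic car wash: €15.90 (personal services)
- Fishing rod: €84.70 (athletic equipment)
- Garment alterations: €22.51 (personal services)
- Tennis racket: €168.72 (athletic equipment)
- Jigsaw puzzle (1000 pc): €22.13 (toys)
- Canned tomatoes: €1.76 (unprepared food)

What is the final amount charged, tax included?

Basic car wash €15.90: personal services → 8.5% → €1.35
Fishing rod €84.70: athletic equipment, under €125.00 → 3.5% → €2.96
Garment alterations €22.51: personal services → 8.5% → €1.91
Tennis racket €168.72: athletic equipment, €125.00 or more → 9.75% → €16.45
Jigsaw puzzle (1000 pc) €22.13: toys → 7.25% → €1.60
Canned tomatoes €1.76: unprepared food → 5.5% → €0.10
Subtotal = €315.72; tax = €24.37; total due = €340.09

€340.09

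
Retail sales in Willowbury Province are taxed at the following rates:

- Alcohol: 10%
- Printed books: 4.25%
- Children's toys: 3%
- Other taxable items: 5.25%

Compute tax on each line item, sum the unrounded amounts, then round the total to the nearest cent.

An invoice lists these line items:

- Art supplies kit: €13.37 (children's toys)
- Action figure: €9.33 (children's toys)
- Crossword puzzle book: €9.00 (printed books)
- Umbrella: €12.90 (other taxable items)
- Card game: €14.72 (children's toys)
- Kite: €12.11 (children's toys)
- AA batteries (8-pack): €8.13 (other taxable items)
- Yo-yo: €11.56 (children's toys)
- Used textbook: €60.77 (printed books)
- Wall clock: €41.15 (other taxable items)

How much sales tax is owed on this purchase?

Art supplies kit €13.37: children's toys → 3% → €0.4011
Action figure €9.33: children's toys → 3% → €0.2799
Crossword puzzle book €9.00: printed books → 4.25% → €0.3825
Umbrella €12.90: other taxable items → 5.25% → €0.67725
Card game €14.72: children's toys → 3% → €0.4416
Kite €12.11: children's toys → 3% → €0.3633
AA batteries (8-pack) €8.13: other taxable items → 5.25% → €0.426825
Yo-yo €11.56: children's toys → 3% → €0.3468
Used textbook €60.77: printed books → 4.25% → €2.582725
Wall clock €41.15: other taxable items → 5.25% → €2.160375
Unrounded tax sum = €8.062375 → €8.06

€8.06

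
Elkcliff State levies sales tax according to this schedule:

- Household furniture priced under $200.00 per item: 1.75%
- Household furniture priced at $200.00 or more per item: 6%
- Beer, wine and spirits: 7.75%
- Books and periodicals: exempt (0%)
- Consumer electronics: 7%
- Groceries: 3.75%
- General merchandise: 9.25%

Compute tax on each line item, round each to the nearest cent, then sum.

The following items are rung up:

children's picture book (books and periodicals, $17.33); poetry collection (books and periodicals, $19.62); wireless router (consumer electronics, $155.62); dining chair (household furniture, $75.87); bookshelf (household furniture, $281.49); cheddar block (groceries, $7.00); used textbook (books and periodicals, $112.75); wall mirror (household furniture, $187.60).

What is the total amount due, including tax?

$889.93

Children's picture book $17.33: books and periodicals → 0% → $0.00
Poetry collection $19.62: books and periodicals → 0% → $0.00
Wireless router $155.62: consumer electronics → 7% → $10.89
Dining chair $75.87: household furniture, under $200.00 → 1.75% → $1.33
Bookshelf $281.49: household furniture, $200.00 or more → 6% → $16.89
Cheddar block $7.00: groceries → 3.75% → $0.26
Used textbook $112.75: books and periodicals → 0% → $0.00
Wall mirror $187.60: household furniture, under $200.00 → 1.75% → $3.28
Subtotal = $857.28; tax = $32.65; total due = $889.93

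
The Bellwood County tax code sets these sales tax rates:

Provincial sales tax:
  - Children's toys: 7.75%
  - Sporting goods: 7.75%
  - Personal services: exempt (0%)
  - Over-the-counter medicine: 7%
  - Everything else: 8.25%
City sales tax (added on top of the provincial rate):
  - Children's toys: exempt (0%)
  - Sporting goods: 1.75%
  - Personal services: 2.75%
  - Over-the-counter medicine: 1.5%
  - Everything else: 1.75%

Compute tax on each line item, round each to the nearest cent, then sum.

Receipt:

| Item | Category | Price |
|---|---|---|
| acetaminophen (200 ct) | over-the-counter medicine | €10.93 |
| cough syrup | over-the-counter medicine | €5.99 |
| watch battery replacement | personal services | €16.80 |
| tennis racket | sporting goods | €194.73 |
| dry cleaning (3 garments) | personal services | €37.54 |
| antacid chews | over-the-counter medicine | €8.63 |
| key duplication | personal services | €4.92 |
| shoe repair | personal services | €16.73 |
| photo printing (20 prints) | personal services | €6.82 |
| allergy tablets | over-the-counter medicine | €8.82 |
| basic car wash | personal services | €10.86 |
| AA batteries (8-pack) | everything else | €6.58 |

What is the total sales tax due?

€24.66

Acetaminophen (200 ct) €10.93: over-the-counter medicine → 7% + 1.5% city = 8.5% → €0.93
Cough syrup €5.99: over-the-counter medicine → 7% + 1.5% city = 8.5% → €0.51
Watch battery replacement €16.80: personal services → 0% + 2.75% city = 2.75% → €0.46
Tennis racket €194.73: sporting goods → 7.75% + 1.75% city = 9.5% → €18.50
Dry cleaning (3 garments) €37.54: personal services → 0% + 2.75% city = 2.75% → €1.03
Antacid chews €8.63: over-the-counter medicine → 7% + 1.5% city = 8.5% → €0.73
Key duplication €4.92: personal services → 0% + 2.75% city = 2.75% → €0.14
Shoe repair €16.73: personal services → 0% + 2.75% city = 2.75% → €0.46
Photo printing (20 prints) €6.82: personal services → 0% + 2.75% city = 2.75% → €0.19
Allergy tablets €8.82: over-the-counter medicine → 7% + 1.5% city = 8.5% → €0.75
Basic car wash €10.86: personal services → 0% + 2.75% city = 2.75% → €0.30
AA batteries (8-pack) €6.58: everything else → 8.25% + 1.75% city = 10% → €0.66
Total tax = €0.93 + €0.51 + €0.46 + €18.50 + €1.03 + €0.73 + €0.14 + €0.46 + €0.19 + €0.75 + €0.30 + €0.66 = €24.66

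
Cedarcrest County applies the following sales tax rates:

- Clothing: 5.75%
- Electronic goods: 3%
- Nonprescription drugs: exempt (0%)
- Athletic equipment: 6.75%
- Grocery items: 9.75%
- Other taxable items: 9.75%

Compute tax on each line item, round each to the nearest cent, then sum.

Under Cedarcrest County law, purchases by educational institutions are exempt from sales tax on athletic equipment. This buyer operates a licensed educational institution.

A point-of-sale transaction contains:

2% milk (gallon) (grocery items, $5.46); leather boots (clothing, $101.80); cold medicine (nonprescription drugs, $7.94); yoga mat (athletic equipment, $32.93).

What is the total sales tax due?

$6.38

2% milk (gallon) $5.46: grocery items → 9.75% → $0.53
Leather boots $101.80: clothing → 5.75% → $5.85
Cold medicine $7.94: nonprescription drugs → 0% → $0.00
Yoga mat $32.93: athletic equipment, buyer-exempt → 0% → $0.00
Total tax = $0.53 + $5.85 = $6.38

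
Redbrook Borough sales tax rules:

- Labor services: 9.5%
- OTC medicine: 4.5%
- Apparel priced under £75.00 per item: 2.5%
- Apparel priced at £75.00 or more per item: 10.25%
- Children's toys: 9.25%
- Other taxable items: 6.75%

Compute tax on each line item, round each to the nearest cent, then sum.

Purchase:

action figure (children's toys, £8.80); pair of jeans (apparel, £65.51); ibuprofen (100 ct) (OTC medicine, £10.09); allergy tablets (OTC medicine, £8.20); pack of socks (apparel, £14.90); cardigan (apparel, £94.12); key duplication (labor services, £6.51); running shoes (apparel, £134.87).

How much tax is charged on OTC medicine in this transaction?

£0.82

Ibuprofen (100 ct) £10.09: OTC medicine → 4.5% → £0.45
Allergy tablets £8.20: OTC medicine → 4.5% → £0.37
Tax on OTC medicine = £0.45 + £0.37 = £0.82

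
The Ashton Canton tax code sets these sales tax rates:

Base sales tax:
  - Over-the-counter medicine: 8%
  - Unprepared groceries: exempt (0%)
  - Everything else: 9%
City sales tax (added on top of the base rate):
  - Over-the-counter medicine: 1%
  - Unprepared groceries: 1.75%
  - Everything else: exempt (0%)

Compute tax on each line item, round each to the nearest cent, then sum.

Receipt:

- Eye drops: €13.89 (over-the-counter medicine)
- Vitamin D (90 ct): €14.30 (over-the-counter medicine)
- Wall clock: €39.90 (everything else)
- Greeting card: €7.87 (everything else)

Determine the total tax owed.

Eye drops €13.89: over-the-counter medicine → 8% + 1% city = 9% → €1.25
Vitamin D (90 ct) €14.30: over-the-counter medicine → 8% + 1% city = 9% → €1.29
Wall clock €39.90: everything else → 9% + 0% city = 9% → €3.59
Greeting card €7.87: everything else → 9% + 0% city = 9% → €0.71
Total tax = €1.25 + €1.29 + €3.59 + €0.71 = €6.84

€6.84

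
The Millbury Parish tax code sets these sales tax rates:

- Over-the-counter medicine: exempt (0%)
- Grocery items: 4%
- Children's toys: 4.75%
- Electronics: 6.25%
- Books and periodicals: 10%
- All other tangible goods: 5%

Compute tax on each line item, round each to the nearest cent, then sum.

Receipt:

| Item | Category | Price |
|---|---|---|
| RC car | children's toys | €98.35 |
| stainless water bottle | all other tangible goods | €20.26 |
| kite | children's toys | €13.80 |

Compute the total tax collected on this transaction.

RC car €98.35: children's toys → 4.75% → €4.67
Stainless water bottle €20.26: all other tangible goods → 5% → €1.01
Kite €13.80: children's toys → 4.75% → €0.66
Total tax = €4.67 + €1.01 + €0.66 = €6.34

€6.34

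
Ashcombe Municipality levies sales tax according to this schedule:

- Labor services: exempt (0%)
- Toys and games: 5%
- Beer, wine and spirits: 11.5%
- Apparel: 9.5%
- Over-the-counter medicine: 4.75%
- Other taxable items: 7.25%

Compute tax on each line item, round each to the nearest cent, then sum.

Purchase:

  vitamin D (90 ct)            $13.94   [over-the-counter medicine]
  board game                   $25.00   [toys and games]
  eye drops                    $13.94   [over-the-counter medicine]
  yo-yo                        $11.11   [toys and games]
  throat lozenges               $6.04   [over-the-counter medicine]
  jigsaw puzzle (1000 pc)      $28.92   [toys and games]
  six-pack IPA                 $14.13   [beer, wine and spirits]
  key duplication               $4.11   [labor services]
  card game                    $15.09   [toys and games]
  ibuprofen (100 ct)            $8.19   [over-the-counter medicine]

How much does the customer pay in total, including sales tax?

Vitamin D (90 ct) $13.94: over-the-counter medicine → 4.75% → $0.66
Board game $25.00: toys and games → 5% → $1.25
Eye drops $13.94: over-the-counter medicine → 4.75% → $0.66
Yo-yo $11.11: toys and games → 5% → $0.56
Throat lozenges $6.04: over-the-counter medicine → 4.75% → $0.29
Jigsaw puzzle (1000 pc) $28.92: toys and games → 5% → $1.45
Six-pack IPA $14.13: beer, wine and spirits → 11.5% → $1.62
Key duplication $4.11: labor services → 0% → $0.00
Card game $15.09: toys and games → 5% → $0.75
Ibuprofen (100 ct) $8.19: over-the-counter medicine → 4.75% → $0.39
Subtotal = $140.47; tax = $7.63; total due = $148.10

$148.10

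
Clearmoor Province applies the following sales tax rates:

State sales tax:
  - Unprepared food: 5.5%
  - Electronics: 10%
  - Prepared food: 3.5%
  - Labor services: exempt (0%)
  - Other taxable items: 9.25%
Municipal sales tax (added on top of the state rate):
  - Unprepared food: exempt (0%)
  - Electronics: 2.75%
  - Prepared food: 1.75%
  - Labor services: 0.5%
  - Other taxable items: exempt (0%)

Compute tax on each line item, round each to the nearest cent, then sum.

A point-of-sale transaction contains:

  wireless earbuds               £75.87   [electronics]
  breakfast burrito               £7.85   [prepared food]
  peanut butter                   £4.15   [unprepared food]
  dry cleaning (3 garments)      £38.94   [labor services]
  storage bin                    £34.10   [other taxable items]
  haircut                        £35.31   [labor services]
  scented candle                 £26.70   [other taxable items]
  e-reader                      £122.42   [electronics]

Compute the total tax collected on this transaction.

Wireless earbuds £75.87: electronics → 10% + 2.75% municipal = 12.75% → £9.67
Breakfast burrito £7.85: prepared food → 3.5% + 1.75% municipal = 5.25% → £0.41
Peanut butter £4.15: unprepared food → 5.5% + 0% municipal = 5.5% → £0.23
Dry cleaning (3 garments) £38.94: labor services → 0% + 0.5% municipal = 0.5% → £0.19
Storage bin £34.10: other taxable items → 9.25% + 0% municipal = 9.25% → £3.15
Haircut £35.31: labor services → 0% + 0.5% municipal = 0.5% → £0.18
Scented candle £26.70: other taxable items → 9.25% + 0% municipal = 9.25% → £2.47
E-reader £122.42: electronics → 10% + 2.75% municipal = 12.75% → £15.61
Total tax = £9.67 + £0.41 + £0.23 + £0.19 + £3.15 + £0.18 + £2.47 + £15.61 = £31.91

£31.91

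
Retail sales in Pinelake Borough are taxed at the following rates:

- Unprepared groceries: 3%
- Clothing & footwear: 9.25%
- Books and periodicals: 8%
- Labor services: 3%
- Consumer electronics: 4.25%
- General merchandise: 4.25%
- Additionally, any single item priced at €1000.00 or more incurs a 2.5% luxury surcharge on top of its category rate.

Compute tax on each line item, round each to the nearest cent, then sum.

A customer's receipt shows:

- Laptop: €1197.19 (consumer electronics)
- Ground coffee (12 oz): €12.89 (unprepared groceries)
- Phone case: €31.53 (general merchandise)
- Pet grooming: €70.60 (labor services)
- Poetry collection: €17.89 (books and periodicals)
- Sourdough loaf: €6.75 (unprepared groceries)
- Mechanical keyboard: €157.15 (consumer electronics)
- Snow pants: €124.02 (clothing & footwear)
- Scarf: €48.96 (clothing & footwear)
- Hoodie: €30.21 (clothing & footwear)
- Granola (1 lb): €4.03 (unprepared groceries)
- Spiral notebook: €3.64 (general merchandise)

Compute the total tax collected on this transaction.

Laptop €1197.19: consumer electronics → 4.25% + 2.5% surcharge = 6.75% → €80.81
Ground coffee (12 oz) €12.89: unprepared groceries → 3% → €0.39
Phone case €31.53: general merchandise → 4.25% → €1.34
Pet grooming €70.60: labor services → 3% → €2.12
Poetry collection €17.89: books and periodicals → 8% → €1.43
Sourdough loaf €6.75: unprepared groceries → 3% → €0.20
Mechanical keyboard €157.15: consumer electronics → 4.25% → €6.68
Snow pants €124.02: clothing & footwear → 9.25% → €11.47
Scarf €48.96: clothing & footwear → 9.25% → €4.53
Hoodie €30.21: clothing & footwear → 9.25% → €2.79
Granola (1 lb) €4.03: unprepared groceries → 3% → €0.12
Spiral notebook €3.64: general merchandise → 4.25% → €0.15
Total tax = €80.81 + €0.39 + €1.34 + €2.12 + €1.43 + €0.20 + €6.68 + €11.47 + €4.53 + €2.79 + €0.12 + €0.15 = €112.03

€112.03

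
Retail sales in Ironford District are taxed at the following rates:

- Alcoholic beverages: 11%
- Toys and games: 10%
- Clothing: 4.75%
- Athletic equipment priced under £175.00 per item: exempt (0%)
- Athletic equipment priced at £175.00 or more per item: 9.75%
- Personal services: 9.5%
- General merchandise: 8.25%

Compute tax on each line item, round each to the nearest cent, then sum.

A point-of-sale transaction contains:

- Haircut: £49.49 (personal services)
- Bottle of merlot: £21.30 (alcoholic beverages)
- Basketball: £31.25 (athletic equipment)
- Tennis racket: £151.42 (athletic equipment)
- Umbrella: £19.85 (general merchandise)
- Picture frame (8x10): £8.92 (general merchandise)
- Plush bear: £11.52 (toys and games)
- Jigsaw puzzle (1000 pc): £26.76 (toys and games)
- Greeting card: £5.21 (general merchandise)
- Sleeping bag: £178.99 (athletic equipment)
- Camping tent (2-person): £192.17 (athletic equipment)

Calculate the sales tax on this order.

£49.87

Haircut £49.49: personal services → 9.5% → £4.70
Bottle of merlot £21.30: alcoholic beverages → 11% → £2.34
Basketball £31.25: athletic equipment, under £175.00 → 0% → £0.00
Tennis racket £151.42: athletic equipment, under £175.00 → 0% → £0.00
Umbrella £19.85: general merchandise → 8.25% → £1.64
Picture frame (8x10) £8.92: general merchandise → 8.25% → £0.74
Plush bear £11.52: toys and games → 10% → £1.15
Jigsaw puzzle (1000 pc) £26.76: toys and games → 10% → £2.68
Greeting card £5.21: general merchandise → 8.25% → £0.43
Sleeping bag £178.99: athletic equipment, £175.00 or more → 9.75% → £17.45
Camping tent (2-person) £192.17: athletic equipment, £175.00 or more → 9.75% → £18.74
Total tax = £4.70 + £2.34 + £1.64 + £0.74 + £1.15 + £2.68 + £0.43 + £17.45 + £18.74 = £49.87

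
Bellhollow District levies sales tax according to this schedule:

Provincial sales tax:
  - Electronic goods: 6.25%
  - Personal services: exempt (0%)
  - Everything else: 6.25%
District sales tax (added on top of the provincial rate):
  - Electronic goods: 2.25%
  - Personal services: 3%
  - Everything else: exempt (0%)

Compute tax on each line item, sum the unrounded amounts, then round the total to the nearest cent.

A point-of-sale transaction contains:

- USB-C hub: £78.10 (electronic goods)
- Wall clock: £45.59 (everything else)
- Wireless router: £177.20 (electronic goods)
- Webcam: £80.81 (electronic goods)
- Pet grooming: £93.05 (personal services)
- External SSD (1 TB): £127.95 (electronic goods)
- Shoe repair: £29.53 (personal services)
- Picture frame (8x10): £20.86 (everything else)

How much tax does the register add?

£47.28

USB-C hub £78.10: electronic goods → 6.25% + 2.25% district = 8.5% → £6.6385
Wall clock £45.59: everything else → 6.25% + 0% district = 6.25% → £2.849375
Wireless router £177.20: electronic goods → 6.25% + 2.25% district = 8.5% → £15.062
Webcam £80.81: electronic goods → 6.25% + 2.25% district = 8.5% → £6.86885
Pet grooming £93.05: personal services → 0% + 3% district = 3% → £2.7915
External SSD (1 TB) £127.95: electronic goods → 6.25% + 2.25% district = 8.5% → £10.87575
Shoe repair £29.53: personal services → 0% + 3% district = 3% → £0.8859
Picture frame (8x10) £20.86: everything else → 6.25% + 0% district = 6.25% → £1.30375
Unrounded tax sum = £47.275625 → £47.28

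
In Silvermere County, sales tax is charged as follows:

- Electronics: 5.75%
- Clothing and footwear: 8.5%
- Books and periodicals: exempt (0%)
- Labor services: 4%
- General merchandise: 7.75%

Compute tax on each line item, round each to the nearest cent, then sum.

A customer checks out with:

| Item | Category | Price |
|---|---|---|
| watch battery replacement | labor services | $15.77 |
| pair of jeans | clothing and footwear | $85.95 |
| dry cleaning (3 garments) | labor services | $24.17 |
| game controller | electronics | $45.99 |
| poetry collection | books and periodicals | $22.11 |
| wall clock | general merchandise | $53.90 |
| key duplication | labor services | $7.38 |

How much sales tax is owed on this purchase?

Watch battery replacement $15.77: labor services → 4% → $0.63
Pair of jeans $85.95: clothing and footwear → 8.5% → $7.31
Dry cleaning (3 garments) $24.17: labor services → 4% → $0.97
Game controller $45.99: electronics → 5.75% → $2.64
Poetry collection $22.11: books and periodicals → 0% → $0.00
Wall clock $53.90: general merchandise → 7.75% → $4.18
Key duplication $7.38: labor services → 4% → $0.30
Total tax = $0.63 + $7.31 + $0.97 + $2.64 + $4.18 + $0.30 = $16.03

$16.03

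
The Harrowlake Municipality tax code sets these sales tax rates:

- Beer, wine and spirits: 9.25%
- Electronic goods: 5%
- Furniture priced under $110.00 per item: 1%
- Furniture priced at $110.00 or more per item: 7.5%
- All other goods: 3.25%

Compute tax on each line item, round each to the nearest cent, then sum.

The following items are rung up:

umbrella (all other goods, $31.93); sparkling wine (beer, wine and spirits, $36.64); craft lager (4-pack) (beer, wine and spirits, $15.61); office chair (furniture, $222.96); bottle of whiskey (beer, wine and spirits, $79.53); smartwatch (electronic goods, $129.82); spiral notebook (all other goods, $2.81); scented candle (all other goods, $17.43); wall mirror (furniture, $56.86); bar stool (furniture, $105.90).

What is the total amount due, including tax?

Umbrella $31.93: all other goods → 3.25% → $1.04
Sparkling wine $36.64: beer, wine and spirits → 9.25% → $3.39
Craft lager (4-pack) $15.61: beer, wine and spirits → 9.25% → $1.44
Office chair $222.96: furniture, $110.00 or more → 7.5% → $16.72
Bottle of whiskey $79.53: beer, wine and spirits → 9.25% → $7.36
Smartwatch $129.82: electronic goods → 5% → $6.49
Spiral notebook $2.81: all other goods → 3.25% → $0.09
Scented candle $17.43: all other goods → 3.25% → $0.57
Wall mirror $56.86: furniture, under $110.00 → 1% → $0.57
Bar stool $105.90: furniture, under $110.00 → 1% → $1.06
Subtotal = $699.49; tax = $38.73; total due = $738.22

$738.22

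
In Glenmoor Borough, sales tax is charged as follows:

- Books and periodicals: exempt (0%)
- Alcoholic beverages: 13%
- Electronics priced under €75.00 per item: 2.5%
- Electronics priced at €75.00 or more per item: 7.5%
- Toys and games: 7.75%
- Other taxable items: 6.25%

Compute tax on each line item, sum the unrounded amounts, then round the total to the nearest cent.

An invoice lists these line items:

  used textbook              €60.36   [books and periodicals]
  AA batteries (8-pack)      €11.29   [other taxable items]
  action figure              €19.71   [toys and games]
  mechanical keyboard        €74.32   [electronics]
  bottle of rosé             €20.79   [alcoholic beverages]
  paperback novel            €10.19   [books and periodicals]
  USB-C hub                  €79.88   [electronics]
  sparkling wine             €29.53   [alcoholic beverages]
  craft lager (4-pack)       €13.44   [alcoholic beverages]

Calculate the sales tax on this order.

€18.37

Used textbook €60.36: books and periodicals → 0% → €0.00
AA batteries (8-pack) €11.29: other taxable items → 6.25% → €0.705625
Action figure €19.71: toys and games → 7.75% → €1.527525
Mechanical keyboard €74.32: electronics, under €75.00 → 2.5% → €1.858
Bottle of rosé €20.79: alcoholic beverages → 13% → €2.7027
Paperback novel €10.19: books and periodicals → 0% → €0.00
USB-C hub €79.88: electronics, €75.00 or more → 7.5% → €5.991
Sparkling wine €29.53: alcoholic beverages → 13% → €3.8389
Craft lager (4-pack) €13.44: alcoholic beverages → 13% → €1.7472
Unrounded tax sum = €18.37095 → €18.37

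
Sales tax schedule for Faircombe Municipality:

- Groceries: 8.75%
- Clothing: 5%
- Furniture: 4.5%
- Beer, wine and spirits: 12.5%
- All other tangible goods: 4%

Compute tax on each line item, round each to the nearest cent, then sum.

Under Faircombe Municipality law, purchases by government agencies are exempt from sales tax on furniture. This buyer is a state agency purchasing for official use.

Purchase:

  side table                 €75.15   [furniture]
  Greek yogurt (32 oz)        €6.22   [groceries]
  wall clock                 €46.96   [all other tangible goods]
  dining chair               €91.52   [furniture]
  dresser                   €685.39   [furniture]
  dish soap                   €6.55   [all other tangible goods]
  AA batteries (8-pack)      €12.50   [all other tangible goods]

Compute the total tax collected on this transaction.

€3.18

Side table €75.15: furniture, buyer-exempt → 0% → €0.00
Greek yogurt (32 oz) €6.22: groceries → 8.75% → €0.54
Wall clock €46.96: all other tangible goods → 4% → €1.88
Dining chair €91.52: furniture, buyer-exempt → 0% → €0.00
Dresser €685.39: furniture, buyer-exempt → 0% → €0.00
Dish soap €6.55: all other tangible goods → 4% → €0.26
AA batteries (8-pack) €12.50: all other tangible goods → 4% → €0.50
Total tax = €0.54 + €1.88 + €0.26 + €0.50 = €3.18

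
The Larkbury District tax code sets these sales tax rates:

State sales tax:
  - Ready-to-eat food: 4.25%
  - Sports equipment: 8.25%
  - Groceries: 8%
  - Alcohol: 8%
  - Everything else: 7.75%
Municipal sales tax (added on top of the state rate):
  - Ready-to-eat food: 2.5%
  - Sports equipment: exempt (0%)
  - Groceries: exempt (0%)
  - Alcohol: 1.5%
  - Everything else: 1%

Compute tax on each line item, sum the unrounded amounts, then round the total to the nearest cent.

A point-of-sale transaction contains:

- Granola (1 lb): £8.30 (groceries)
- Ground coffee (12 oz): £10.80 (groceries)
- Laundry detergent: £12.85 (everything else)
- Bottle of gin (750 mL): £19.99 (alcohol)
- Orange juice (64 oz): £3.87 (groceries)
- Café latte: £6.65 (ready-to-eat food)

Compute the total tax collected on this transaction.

£5.31

Granola (1 lb) £8.30: groceries → 8% + 0% municipal = 8% → £0.664
Ground coffee (12 oz) £10.80: groceries → 8% + 0% municipal = 8% → £0.864
Laundry detergent £12.85: everything else → 7.75% + 1% municipal = 8.75% → £1.124375
Bottle of gin (750 mL) £19.99: alcohol → 8% + 1.5% municipal = 9.5% → £1.89905
Orange juice (64 oz) £3.87: groceries → 8% + 0% municipal = 8% → £0.3096
Café latte £6.65: ready-to-eat food → 4.25% + 2.5% municipal = 6.75% → £0.448875
Unrounded tax sum = £5.3099 → £5.31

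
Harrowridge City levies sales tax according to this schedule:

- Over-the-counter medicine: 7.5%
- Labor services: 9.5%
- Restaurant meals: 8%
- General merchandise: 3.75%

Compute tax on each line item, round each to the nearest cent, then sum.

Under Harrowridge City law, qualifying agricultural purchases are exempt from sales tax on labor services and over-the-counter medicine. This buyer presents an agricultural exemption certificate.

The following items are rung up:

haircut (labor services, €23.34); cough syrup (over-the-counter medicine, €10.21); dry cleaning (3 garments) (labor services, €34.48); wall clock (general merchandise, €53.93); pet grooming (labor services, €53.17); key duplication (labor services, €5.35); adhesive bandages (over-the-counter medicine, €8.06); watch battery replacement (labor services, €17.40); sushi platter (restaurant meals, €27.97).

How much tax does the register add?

Haircut €23.34: labor services, buyer-exempt → 0% → €0.00
Cough syrup €10.21: over-the-counter medicine, buyer-exempt → 0% → €0.00
Dry cleaning (3 garments) €34.48: labor services, buyer-exempt → 0% → €0.00
Wall clock €53.93: general merchandise → 3.75% → €2.02
Pet grooming €53.17: labor services, buyer-exempt → 0% → €0.00
Key duplication €5.35: labor services, buyer-exempt → 0% → €0.00
Adhesive bandages €8.06: over-the-counter medicine, buyer-exempt → 0% → €0.00
Watch battery replacement €17.40: labor services, buyer-exempt → 0% → €0.00
Sushi platter €27.97: restaurant meals → 8% → €2.24
Total tax = €2.02 + €2.24 = €4.26

€4.26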